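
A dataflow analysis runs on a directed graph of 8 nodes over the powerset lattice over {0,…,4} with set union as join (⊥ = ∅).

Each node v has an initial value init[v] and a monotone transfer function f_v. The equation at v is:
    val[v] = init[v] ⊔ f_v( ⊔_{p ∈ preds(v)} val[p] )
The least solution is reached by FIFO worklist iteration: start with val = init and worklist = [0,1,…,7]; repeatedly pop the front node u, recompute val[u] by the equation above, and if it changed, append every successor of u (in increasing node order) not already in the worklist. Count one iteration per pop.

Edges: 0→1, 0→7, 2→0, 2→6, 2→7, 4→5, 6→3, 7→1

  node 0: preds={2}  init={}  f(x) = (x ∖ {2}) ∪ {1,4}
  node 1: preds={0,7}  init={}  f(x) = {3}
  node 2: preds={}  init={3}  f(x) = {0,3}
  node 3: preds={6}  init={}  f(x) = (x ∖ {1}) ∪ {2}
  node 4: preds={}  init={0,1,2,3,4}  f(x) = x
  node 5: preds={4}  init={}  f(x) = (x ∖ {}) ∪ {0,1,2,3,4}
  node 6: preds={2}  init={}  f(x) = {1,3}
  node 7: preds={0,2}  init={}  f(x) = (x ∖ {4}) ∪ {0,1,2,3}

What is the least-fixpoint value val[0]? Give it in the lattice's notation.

{0,1,3,4}

Worklist (12 pops):
  #1 pop 0: in={3} → {1,3,4} (was {}); enqueue []
  #2 pop 1: in={1,3,4} → {3} (was {}); enqueue []
  #3 pop 2: in={} → {0,3} (was {3}); enqueue [0]
  #4 pop 3: in={} → {2} (was {}); enqueue []
  #5 pop 4: in={} → {0,1,2,3,4} (no change)
  #6 pop 5: in={0,1,2,3,4} → {0,1,2,3,4} (was {}); enqueue []
  #7 pop 6: in={0,3} → {1,3} (was {}); enqueue [3]
  #8 pop 7: in={0,1,3,4} → {0,1,2,3} (was {}); enqueue [1]
  #9 pop 0: in={0,3} → {0,1,3,4} (was {1,3,4}); enqueue [7]
  #10 pop 3: in={1,3} → {2,3} (was {2}); enqueue []
  #11 pop 1: in={0,1,2,3,4} → {3} (no change)
  #12 pop 7: in={0,1,3,4} → {0,1,2,3} (no change)

Fixpoint:
  val[0] = {0,1,3,4}
  val[1] = {3}
  val[2] = {0,3}
  val[3] = {2,3}
  val[4] = {0,1,2,3,4}
  val[5] = {0,1,2,3,4}
  val[6] = {1,3}
  val[7] = {0,1,2,3}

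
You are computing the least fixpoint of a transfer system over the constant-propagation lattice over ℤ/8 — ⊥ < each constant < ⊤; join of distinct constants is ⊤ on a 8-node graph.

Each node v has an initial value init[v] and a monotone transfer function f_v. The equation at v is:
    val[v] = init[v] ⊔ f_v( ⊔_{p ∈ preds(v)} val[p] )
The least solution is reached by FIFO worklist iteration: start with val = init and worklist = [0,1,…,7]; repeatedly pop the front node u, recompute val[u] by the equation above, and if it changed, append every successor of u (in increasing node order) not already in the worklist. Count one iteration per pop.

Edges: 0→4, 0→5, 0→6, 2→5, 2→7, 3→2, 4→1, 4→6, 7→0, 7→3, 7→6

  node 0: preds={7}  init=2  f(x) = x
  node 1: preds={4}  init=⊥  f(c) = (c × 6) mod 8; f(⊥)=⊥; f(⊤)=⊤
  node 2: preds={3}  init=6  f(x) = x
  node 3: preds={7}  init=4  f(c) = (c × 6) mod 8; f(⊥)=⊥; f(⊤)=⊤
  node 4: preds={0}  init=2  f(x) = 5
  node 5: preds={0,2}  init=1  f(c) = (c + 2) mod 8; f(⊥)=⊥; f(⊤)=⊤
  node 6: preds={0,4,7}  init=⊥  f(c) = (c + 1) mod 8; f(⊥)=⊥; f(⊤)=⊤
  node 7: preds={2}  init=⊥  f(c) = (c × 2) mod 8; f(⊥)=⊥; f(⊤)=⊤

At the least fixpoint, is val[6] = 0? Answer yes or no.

Trace (15 dequeues):
  [1] u=0 | in ⊥ | out 2 | ==
  [2] u=1 | in 2 | out 4 | prev ⊥ | push {}
  [3] u=2 | in 4 | out ⊤ | prev 6 | push {}
  [4] u=3 | in ⊥ | out 4 | ==
  [5] u=4 | in 2 | out ⊤ | prev 2 | push {1}
  [6] u=5 | in ⊤ | out ⊤ | prev 1 | push {}
  [7] u=6 | in ⊤ | out ⊤ | prev ⊥ | push {}
  [8] u=7 | in ⊤ | out ⊤ | prev ⊥ | push {0,3,6}
  [9] u=1 | in ⊤ | out ⊤ | prev 4 | push {}
  [10] u=0 | in ⊤ | out ⊤ | prev 2 | push {4,5}
  [11] u=3 | in ⊤ | out ⊤ | prev 4 | push {2}
  [12] u=6 | in ⊤ | out ⊤ | ==
  [13] u=4 | in ⊤ | out ⊤ | ==
  [14] u=5 | in ⊤ | out ⊤ | ==
  [15] u=2 | in ⊤ | out ⊤ | ==

Converged values:
  [0] ⊤
  [1] ⊤
  [2] ⊤
  [3] ⊤
  [4] ⊤
  [5] ⊤
  [6] ⊤
  [7] ⊤

no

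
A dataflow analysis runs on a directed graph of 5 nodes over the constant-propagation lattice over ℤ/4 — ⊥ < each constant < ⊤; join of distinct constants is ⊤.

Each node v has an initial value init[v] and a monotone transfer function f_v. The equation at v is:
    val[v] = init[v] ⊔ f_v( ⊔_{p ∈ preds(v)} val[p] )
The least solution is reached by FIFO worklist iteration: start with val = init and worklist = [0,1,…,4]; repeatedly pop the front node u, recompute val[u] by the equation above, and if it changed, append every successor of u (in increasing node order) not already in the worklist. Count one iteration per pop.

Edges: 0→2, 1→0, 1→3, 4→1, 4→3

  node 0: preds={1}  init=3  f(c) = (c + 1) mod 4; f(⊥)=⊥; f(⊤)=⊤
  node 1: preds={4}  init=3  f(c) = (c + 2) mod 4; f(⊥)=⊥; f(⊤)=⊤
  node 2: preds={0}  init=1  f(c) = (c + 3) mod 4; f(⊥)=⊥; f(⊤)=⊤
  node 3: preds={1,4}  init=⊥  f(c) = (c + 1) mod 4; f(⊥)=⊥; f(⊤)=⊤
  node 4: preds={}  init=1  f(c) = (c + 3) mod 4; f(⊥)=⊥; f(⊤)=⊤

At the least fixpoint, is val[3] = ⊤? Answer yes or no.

Iteration log — 5 steps:
  step 1. node 0  ⊔preds=3  new=⊤  old=3  +wl: 
  step 2. node 1  ⊔preds=1  new=3  stable
  step 3. node 2  ⊔preds=⊤  new=⊤  old=1  +wl: 
  step 4. node 3  ⊔preds=⊤  new=⊤  old=⊥  +wl: 
  step 5. node 4  ⊔preds=⊥  new=1  stable

Least fixpoint reached:
  node 0: ⊤
  node 1: 3
  node 2: ⊤
  node 3: ⊤
  node 4: 1

yes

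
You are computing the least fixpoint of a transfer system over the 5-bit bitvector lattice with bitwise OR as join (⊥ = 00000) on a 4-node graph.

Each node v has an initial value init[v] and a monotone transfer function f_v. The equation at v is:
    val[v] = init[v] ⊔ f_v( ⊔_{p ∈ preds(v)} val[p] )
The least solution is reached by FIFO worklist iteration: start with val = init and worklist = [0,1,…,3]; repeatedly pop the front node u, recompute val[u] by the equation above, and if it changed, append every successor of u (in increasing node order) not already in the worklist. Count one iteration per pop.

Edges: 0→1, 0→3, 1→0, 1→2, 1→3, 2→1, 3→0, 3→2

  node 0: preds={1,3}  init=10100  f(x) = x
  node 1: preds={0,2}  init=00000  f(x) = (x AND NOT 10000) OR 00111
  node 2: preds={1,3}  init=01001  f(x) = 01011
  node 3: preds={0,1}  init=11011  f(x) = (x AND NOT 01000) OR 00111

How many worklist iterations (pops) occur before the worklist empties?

7

Trace (7 dequeues):
  [1] u=0 | in 11011 | out 11111 | prev 10100 | push {}
  [2] u=1 | in 11111 | out 01111 | prev 00000 | push {0}
  [3] u=2 | in 11111 | out 01011 | prev 01001 | push {1}
  [4] u=3 | in 11111 | out 11111 | prev 11011 | push {2}
  [5] u=0 | in 11111 | out 11111 | ==
  [6] u=1 | in 11111 | out 01111 | ==
  [7] u=2 | in 11111 | out 01011 | ==

Converged values:
  [0] 11111
  [1] 01111
  [2] 01011
  [3] 11111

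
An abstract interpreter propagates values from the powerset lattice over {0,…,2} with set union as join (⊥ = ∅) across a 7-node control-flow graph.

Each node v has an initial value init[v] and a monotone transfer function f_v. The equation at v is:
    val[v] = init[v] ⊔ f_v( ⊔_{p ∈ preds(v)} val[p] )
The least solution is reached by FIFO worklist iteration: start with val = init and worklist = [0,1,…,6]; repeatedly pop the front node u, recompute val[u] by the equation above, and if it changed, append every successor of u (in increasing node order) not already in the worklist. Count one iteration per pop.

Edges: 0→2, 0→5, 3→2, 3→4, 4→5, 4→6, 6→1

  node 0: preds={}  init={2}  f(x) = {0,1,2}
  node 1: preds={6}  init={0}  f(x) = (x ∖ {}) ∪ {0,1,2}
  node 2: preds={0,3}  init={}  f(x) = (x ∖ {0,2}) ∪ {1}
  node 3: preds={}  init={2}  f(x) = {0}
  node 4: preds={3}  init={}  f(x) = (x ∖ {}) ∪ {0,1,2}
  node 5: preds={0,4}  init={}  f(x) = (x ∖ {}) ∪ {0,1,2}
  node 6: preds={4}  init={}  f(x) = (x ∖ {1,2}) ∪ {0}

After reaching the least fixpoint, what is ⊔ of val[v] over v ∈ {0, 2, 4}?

Trace (9 dequeues):
  [1] u=0 | in {} | out {0,1,2} | prev {2} | push {}
  [2] u=1 | in {} | out {0,1,2} | prev {0} | push {}
  [3] u=2 | in {0,1,2} | out {1} | prev {} | push {}
  [4] u=3 | in {} | out {0,2} | prev {2} | push {2}
  [5] u=4 | in {0,2} | out {0,1,2} | prev {} | push {}
  [6] u=5 | in {0,1,2} | out {0,1,2} | prev {} | push {}
  [7] u=6 | in {0,1,2} | out {0} | prev {} | push {1}
  [8] u=2 | in {0,1,2} | out {1} | ==
  [9] u=1 | in {0} | out {0,1,2} | ==

Converged values:
  [0] {0,1,2}
  [1] {0,1,2}
  [2] {1}
  [3] {0,2}
  [4] {0,1,2}
  [5] {0,1,2}
  [6] {0}

{0,1,2}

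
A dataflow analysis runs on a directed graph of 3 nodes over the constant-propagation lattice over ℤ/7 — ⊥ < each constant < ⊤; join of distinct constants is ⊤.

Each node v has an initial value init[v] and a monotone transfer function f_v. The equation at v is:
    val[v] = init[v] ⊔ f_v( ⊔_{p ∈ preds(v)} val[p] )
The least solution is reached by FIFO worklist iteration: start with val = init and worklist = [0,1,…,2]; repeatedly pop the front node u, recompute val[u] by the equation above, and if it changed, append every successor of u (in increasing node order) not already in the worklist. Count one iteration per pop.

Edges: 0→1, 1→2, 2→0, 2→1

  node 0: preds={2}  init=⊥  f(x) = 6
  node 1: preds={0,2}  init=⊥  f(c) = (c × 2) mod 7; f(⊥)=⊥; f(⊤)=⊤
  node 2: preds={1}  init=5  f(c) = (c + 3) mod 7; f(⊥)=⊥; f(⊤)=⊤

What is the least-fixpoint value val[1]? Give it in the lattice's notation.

⊤

Iteration log — 5 steps:
  step 1. node 0  ⊔preds=5  new=6  old=⊥  +wl: 
  step 2. node 1  ⊔preds=⊤  new=⊤  old=⊥  +wl: 
  step 3. node 2  ⊔preds=⊤  new=⊤  old=5  +wl: 0,1
  step 4. node 0  ⊔preds=⊤  new=6  stable
  step 5. node 1  ⊔preds=⊤  new=⊤  stable

Least fixpoint reached:
  node 0: 6
  node 1: ⊤
  node 2: ⊤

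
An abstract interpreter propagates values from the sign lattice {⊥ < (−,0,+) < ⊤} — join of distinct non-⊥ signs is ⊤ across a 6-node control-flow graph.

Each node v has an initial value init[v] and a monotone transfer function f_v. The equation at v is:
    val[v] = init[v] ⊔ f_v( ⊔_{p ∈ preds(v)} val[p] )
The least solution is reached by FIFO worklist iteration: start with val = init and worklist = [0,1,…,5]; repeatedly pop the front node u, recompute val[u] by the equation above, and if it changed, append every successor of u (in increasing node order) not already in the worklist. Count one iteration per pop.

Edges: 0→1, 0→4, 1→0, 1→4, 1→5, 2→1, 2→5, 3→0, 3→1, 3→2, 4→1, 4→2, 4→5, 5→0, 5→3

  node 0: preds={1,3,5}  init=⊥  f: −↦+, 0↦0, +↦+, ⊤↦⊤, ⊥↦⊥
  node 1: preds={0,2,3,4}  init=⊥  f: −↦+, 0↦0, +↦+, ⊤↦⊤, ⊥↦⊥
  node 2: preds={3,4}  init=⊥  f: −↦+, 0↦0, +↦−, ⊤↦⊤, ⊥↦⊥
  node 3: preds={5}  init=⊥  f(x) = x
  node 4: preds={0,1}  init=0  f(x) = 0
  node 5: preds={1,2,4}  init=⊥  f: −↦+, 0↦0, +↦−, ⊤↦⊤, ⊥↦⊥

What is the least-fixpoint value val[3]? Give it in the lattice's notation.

0

Worklist (13 pops):
  #1 pop 0: in=⊥ → ⊥ (no change)
  #2 pop 1: in=0 → 0 (was ⊥); enqueue [0]
  #3 pop 2: in=0 → 0 (was ⊥); enqueue [1]
  #4 pop 3: in=⊥ → ⊥ (no change)
  #5 pop 4: in=0 → 0 (no change)
  #6 pop 5: in=0 → 0 (was ⊥); enqueue [3]
  #7 pop 0: in=0 → 0 (was ⊥); enqueue [4]
  #8 pop 1: in=0 → 0 (no change)
  #9 pop 3: in=0 → 0 (was ⊥); enqueue [0,1,2]
  #10 pop 4: in=0 → 0 (no change)
  #11 pop 0: in=0 → 0 (no change)
  #12 pop 1: in=0 → 0 (no change)
  #13 pop 2: in=0 → 0 (no change)

Fixpoint:
  val[0] = 0
  val[1] = 0
  val[2] = 0
  val[3] = 0
  val[4] = 0
  val[5] = 0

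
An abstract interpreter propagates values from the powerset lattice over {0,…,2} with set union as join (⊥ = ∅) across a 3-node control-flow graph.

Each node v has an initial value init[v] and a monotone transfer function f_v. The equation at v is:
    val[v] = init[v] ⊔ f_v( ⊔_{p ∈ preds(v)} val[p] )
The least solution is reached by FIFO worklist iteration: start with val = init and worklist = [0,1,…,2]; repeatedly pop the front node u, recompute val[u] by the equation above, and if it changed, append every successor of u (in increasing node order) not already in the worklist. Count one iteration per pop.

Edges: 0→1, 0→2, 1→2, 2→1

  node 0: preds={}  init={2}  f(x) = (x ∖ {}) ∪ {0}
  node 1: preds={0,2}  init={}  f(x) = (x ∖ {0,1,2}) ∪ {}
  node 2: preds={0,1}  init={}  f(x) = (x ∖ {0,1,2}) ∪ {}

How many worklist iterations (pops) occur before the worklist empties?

3

Worklist (3 pops):
  #1 pop 0: in={} → {0,2} (was {2}); enqueue []
  #2 pop 1: in={0,2} → {} (no change)
  #3 pop 2: in={0,2} → {} (no change)

Fixpoint:
  val[0] = {0,2}
  val[1] = {}
  val[2] = {}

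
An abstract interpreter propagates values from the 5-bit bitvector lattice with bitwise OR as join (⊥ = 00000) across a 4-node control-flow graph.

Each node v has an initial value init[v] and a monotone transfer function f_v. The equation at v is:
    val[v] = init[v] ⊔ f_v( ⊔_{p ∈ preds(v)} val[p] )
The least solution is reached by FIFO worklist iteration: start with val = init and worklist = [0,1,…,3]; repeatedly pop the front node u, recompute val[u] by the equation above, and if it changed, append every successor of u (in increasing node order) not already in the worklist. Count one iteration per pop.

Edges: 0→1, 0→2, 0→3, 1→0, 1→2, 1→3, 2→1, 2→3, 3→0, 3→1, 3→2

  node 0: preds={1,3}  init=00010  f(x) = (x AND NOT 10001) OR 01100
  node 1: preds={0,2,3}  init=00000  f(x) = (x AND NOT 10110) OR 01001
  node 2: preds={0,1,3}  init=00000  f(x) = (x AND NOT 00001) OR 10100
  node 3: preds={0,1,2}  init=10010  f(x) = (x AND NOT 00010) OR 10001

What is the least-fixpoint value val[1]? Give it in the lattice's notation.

Iteration log — 7 steps:
  step 1. node 0  ⊔preds=10010  new=01110  old=00010  +wl: 
  step 2. node 1  ⊔preds=11110  new=01001  old=00000  +wl: 0
  step 3. node 2  ⊔preds=11111  new=11110  old=00000  +wl: 1
  step 4. node 3  ⊔preds=11111  new=11111  old=10010  +wl: 2
  step 5. node 0  ⊔preds=11111  new=01110  stable
  step 6. node 1  ⊔preds=11111  new=01001  stable
  step 7. node 2  ⊔preds=11111  new=11110  stable

Least fixpoint reached:
  node 0: 01110
  node 1: 01001
  node 2: 11110
  node 3: 11111

01001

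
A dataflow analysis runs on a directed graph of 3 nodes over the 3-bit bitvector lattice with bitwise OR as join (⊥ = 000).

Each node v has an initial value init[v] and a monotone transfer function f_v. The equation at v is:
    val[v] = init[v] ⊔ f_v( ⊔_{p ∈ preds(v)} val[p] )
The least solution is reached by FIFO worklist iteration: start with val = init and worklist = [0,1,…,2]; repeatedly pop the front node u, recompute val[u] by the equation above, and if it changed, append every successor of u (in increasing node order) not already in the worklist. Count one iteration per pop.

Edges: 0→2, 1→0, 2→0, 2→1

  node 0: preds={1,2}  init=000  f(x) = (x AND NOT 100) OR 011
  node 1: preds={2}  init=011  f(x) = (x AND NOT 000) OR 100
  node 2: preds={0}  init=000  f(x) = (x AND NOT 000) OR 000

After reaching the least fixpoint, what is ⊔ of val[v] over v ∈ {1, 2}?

Iteration log — 5 steps:
  step 1. node 0  ⊔preds=011  new=011  old=000  +wl: 
  step 2. node 1  ⊔preds=000  new=111  old=011  +wl: 0
  step 3. node 2  ⊔preds=011  new=011  old=000  +wl: 1
  step 4. node 0  ⊔preds=111  new=011  stable
  step 5. node 1  ⊔preds=011  new=111  stable

Least fixpoint reached:
  node 0: 011
  node 1: 111
  node 2: 011

111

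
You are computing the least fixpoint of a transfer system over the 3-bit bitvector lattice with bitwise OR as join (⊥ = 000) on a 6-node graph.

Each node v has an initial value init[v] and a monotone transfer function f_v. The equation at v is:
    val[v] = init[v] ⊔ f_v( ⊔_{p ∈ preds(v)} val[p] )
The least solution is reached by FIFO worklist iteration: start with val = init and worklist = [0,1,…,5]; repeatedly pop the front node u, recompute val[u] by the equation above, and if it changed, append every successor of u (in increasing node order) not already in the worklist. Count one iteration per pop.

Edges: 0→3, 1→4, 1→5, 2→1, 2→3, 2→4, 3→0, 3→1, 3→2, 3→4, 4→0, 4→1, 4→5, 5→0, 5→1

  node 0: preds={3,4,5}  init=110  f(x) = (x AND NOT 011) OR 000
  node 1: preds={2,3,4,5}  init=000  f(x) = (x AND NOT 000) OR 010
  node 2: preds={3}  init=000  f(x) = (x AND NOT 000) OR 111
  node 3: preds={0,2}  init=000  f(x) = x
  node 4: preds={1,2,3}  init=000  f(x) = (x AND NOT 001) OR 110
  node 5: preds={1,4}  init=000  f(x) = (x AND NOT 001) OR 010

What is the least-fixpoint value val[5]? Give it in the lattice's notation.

Worklist (11 pops):
  #1 pop 0: in=000 → 110 (no change)
  #2 pop 1: in=000 → 010 (was 000); enqueue []
  #3 pop 2: in=000 → 111 (was 000); enqueue [1]
  #4 pop 3: in=111 → 111 (was 000); enqueue [0,2]
  #5 pop 4: in=111 → 110 (was 000); enqueue []
  #6 pop 5: in=110 → 110 (was 000); enqueue []
  #7 pop 1: in=111 → 111 (was 010); enqueue [4,5]
  #8 pop 0: in=111 → 110 (no change)
  #9 pop 2: in=111 → 111 (no change)
  #10 pop 4: in=111 → 110 (no change)
  #11 pop 5: in=111 → 110 (no change)

Fixpoint:
  val[0] = 110
  val[1] = 111
  val[2] = 111
  val[3] = 111
  val[4] = 110
  val[5] = 110

110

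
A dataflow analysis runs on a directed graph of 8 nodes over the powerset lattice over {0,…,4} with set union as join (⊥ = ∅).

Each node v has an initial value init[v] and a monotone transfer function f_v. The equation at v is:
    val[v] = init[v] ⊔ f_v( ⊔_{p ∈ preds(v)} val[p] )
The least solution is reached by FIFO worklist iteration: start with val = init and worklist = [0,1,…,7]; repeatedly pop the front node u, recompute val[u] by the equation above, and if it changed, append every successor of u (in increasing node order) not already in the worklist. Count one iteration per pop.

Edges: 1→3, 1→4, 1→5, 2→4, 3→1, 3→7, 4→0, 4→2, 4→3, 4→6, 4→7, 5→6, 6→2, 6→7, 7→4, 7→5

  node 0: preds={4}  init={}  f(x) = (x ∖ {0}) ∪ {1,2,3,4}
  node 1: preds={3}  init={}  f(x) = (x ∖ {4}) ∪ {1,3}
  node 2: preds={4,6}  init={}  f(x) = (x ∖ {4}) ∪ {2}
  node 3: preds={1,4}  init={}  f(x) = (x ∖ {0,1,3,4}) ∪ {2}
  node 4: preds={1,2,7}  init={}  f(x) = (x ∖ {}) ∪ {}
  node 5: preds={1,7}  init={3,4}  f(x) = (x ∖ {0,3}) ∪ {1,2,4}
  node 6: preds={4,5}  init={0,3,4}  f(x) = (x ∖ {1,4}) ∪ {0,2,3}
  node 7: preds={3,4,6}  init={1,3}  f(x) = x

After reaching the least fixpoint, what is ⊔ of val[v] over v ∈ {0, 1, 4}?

Trace (19 dequeues):
  [1] u=0 | in {} | out {1,2,3,4} | prev {} | push {}
  [2] u=1 | in {} | out {1,3} | prev {} | push {}
  [3] u=2 | in {0,3,4} | out {0,2,3} | prev {} | push {}
  [4] u=3 | in {1,3} | out {2} | prev {} | push {1}
  [5] u=4 | in {0,1,2,3} | out {0,1,2,3} | prev {} | push {0,2,3}
  [6] u=5 | in {1,3} | out {1,2,3,4} | prev {3,4} | push {}
  [7] u=6 | in {0,1,2,3,4} | out {0,2,3,4} | prev {0,3,4} | push {}
  [8] u=7 | in {0,1,2,3,4} | out {0,1,2,3,4} | prev {1,3} | push {4,5}
  [9] u=1 | in {2} | out {1,2,3} | prev {1,3} | push {}
  [10] u=0 | in {0,1,2,3} | out {1,2,3,4} | ==
  [11] u=2 | in {0,1,2,3,4} | out {0,1,2,3} | prev {0,2,3} | push {}
  [12] u=3 | in {0,1,2,3} | out {2} | ==
  [13] u=4 | in {0,1,2,3,4} | out {0,1,2,3,4} | prev {0,1,2,3} | push {0,2,3,6,7}
  [14] u=5 | in {0,1,2,3,4} | out {1,2,3,4} | ==
  [15] u=0 | in {0,1,2,3,4} | out {1,2,3,4} | ==
  [16] u=2 | in {0,1,2,3,4} | out {0,1,2,3} | ==
  [17] u=3 | in {0,1,2,3,4} | out {2} | ==
  [18] u=6 | in {0,1,2,3,4} | out {0,2,3,4} | ==
  [19] u=7 | in {0,1,2,3,4} | out {0,1,2,3,4} | ==

Converged values:
  [0] {1,2,3,4}
  [1] {1,2,3}
  [2] {0,1,2,3}
  [3] {2}
  [4] {0,1,2,3,4}
  [5] {1,2,3,4}
  [6] {0,2,3,4}
  [7] {0,1,2,3,4}

{0,1,2,3,4}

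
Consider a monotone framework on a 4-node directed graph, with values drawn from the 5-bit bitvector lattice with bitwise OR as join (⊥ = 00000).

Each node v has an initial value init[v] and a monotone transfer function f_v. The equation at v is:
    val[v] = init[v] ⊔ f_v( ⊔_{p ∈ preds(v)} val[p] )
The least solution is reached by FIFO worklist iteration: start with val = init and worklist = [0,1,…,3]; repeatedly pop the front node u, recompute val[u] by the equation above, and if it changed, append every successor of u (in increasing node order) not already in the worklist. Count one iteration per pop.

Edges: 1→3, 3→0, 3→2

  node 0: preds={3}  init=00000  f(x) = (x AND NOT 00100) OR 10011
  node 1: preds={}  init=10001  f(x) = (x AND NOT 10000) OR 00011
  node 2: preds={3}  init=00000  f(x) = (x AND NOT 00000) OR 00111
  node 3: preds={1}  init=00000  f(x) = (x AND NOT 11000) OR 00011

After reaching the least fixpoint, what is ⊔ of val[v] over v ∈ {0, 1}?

10011

Trace (6 dequeues):
  [1] u=0 | in 00000 | out 10011 | prev 00000 | push {}
  [2] u=1 | in 00000 | out 10011 | prev 10001 | push {}
  [3] u=2 | in 00000 | out 00111 | prev 00000 | push {}
  [4] u=3 | in 10011 | out 00011 | prev 00000 | push {0,2}
  [5] u=0 | in 00011 | out 10011 | ==
  [6] u=2 | in 00011 | out 00111 | ==

Converged values:
  [0] 10011
  [1] 10011
  [2] 00111
  [3] 00011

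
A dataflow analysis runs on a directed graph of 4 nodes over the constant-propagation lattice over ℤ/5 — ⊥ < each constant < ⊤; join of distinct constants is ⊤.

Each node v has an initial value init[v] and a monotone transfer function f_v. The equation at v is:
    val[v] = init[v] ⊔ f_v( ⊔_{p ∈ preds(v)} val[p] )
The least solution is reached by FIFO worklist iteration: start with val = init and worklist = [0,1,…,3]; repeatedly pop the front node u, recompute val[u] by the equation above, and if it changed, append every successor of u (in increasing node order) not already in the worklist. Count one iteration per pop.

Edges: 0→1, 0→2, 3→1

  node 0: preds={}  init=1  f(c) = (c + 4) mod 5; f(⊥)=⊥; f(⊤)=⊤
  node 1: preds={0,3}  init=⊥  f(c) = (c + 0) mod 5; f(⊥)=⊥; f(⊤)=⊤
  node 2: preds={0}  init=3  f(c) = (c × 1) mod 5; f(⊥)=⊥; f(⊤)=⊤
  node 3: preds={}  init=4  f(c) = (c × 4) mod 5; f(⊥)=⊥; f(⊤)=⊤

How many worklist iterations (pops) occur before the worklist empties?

Worklist (4 pops):
  #1 pop 0: in=⊥ → 1 (no change)
  #2 pop 1: in=⊤ → ⊤ (was ⊥); enqueue []
  #3 pop 2: in=1 → ⊤ (was 3); enqueue []
  #4 pop 3: in=⊥ → 4 (no change)

Fixpoint:
  val[0] = 1
  val[1] = ⊤
  val[2] = ⊤
  val[3] = 4

4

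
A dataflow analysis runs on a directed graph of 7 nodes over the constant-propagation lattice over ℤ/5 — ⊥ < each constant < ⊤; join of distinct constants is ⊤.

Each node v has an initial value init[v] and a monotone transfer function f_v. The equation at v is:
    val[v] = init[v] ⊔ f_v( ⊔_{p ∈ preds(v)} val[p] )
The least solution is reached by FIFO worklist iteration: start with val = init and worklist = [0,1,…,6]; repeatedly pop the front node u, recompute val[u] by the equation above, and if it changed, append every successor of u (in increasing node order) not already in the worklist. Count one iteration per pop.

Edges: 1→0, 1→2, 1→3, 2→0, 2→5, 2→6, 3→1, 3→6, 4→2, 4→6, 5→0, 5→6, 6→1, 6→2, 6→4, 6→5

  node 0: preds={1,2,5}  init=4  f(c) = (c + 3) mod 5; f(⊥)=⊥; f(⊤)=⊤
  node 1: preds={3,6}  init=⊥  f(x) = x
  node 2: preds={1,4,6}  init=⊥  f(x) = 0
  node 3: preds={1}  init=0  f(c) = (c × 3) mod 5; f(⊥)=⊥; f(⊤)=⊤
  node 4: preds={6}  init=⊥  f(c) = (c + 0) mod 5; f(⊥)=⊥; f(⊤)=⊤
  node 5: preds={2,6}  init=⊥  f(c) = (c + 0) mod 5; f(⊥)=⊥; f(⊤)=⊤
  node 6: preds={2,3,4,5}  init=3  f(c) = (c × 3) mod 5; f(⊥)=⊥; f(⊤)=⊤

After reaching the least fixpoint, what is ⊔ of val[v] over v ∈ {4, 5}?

Worklist (14 pops):
  #1 pop 0: in=⊥ → 4 (no change)
  #2 pop 1: in=⊤ → ⊤ (was ⊥); enqueue [0]
  #3 pop 2: in=⊤ → 0 (was ⊥); enqueue []
  #4 pop 3: in=⊤ → ⊤ (was 0); enqueue [1]
  #5 pop 4: in=3 → 3 (was ⊥); enqueue [2]
  #6 pop 5: in=⊤ → ⊤ (was ⊥); enqueue []
  #7 pop 6: in=⊤ → ⊤ (was 3); enqueue [4,5]
  #8 pop 0: in=⊤ → ⊤ (was 4); enqueue []
  #9 pop 1: in=⊤ → ⊤ (no change)
  #10 pop 2: in=⊤ → 0 (no change)
  #11 pop 4: in=⊤ → ⊤ (was 3); enqueue [2,6]
  #12 pop 5: in=⊤ → ⊤ (no change)
  #13 pop 2: in=⊤ → 0 (no change)
  #14 pop 6: in=⊤ → ⊤ (no change)

Fixpoint:
  val[0] = ⊤
  val[1] = ⊤
  val[2] = 0
  val[3] = ⊤
  val[4] = ⊤
  val[5] = ⊤
  val[6] = ⊤

⊤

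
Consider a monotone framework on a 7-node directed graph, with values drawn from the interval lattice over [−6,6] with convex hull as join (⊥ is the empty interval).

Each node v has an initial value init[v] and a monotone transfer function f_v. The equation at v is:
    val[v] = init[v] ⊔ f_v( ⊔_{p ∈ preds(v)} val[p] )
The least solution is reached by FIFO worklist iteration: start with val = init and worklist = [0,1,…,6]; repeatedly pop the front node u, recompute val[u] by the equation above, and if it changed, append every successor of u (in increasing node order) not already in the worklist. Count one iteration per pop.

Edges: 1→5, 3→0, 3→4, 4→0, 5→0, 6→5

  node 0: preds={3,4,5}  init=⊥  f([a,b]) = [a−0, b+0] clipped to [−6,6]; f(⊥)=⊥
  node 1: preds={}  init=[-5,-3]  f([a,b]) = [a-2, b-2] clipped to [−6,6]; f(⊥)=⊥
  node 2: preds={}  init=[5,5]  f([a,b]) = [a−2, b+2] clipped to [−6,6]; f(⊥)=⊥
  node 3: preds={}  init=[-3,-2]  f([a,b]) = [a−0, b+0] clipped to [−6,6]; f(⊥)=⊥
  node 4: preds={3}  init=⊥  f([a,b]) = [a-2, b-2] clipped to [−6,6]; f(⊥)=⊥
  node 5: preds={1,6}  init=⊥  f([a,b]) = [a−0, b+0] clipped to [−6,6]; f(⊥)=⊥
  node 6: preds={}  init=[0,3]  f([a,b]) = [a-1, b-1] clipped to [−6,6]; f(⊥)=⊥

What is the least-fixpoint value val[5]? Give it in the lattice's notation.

Iteration log — 8 steps:
  step 1. node 0  ⊔preds=[-3,-2]  new=[-3,-2]  old=⊥  +wl: 
  step 2. node 1  ⊔preds=⊥  new=[-5,-3]  stable
  step 3. node 2  ⊔preds=⊥  new=[5,5]  stable
  step 4. node 3  ⊔preds=⊥  new=[-3,-2]  stable
  step 5. node 4  ⊔preds=[-3,-2]  new=[-5,-4]  old=⊥  +wl: 0
  step 6. node 5  ⊔preds=[-5,3]  new=[-5,3]  old=⊥  +wl: 
  step 7. node 6  ⊔preds=⊥  new=[0,3]  stable
  step 8. node 0  ⊔preds=[-5,3]  new=[-5,3]  old=[-3,-2]  +wl: 

Least fixpoint reached:
  node 0: [-5,3]
  node 1: [-5,-3]
  node 2: [5,5]
  node 3: [-3,-2]
  node 4: [-5,-4]
  node 5: [-5,3]
  node 6: [0,3]

[-5,3]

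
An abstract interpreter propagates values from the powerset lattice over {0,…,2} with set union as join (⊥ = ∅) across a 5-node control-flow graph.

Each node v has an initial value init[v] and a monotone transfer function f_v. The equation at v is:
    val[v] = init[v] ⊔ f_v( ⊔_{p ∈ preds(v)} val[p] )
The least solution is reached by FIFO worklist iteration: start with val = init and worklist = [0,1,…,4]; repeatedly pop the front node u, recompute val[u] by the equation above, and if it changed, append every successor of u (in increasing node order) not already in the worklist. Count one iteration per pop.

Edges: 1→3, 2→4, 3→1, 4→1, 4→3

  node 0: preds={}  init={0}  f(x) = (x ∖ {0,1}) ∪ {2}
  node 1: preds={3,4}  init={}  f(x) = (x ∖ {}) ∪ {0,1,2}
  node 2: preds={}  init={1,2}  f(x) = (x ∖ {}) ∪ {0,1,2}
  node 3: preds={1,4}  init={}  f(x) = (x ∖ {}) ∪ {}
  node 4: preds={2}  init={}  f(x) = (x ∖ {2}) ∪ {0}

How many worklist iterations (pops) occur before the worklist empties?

7

Worklist (7 pops):
  #1 pop 0: in={} → {0,2} (was {0}); enqueue []
  #2 pop 1: in={} → {0,1,2} (was {}); enqueue []
  #3 pop 2: in={} → {0,1,2} (was {1,2}); enqueue []
  #4 pop 3: in={0,1,2} → {0,1,2} (was {}); enqueue [1]
  #5 pop 4: in={0,1,2} → {0,1} (was {}); enqueue [3]
  #6 pop 1: in={0,1,2} → {0,1,2} (no change)
  #7 pop 3: in={0,1,2} → {0,1,2} (no change)

Fixpoint:
  val[0] = {0,2}
  val[1] = {0,1,2}
  val[2] = {0,1,2}
  val[3] = {0,1,2}
  val[4] = {0,1}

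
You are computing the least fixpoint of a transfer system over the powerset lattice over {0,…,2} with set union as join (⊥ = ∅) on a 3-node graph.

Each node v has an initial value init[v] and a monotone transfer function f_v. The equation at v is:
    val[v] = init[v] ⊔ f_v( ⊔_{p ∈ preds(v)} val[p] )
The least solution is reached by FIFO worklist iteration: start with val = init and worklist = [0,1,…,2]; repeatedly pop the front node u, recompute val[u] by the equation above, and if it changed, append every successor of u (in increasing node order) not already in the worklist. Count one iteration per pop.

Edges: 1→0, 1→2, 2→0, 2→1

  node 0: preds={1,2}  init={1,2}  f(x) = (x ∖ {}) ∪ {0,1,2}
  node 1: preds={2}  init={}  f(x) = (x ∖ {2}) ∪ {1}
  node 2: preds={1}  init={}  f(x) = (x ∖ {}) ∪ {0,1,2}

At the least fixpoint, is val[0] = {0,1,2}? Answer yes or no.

Worklist (7 pops):
  #1 pop 0: in={} → {0,1,2} (was {1,2}); enqueue []
  #2 pop 1: in={} → {1} (was {}); enqueue [0]
  #3 pop 2: in={1} → {0,1,2} (was {}); enqueue [1]
  #4 pop 0: in={0,1,2} → {0,1,2} (no change)
  #5 pop 1: in={0,1,2} → {0,1} (was {1}); enqueue [0,2]
  #6 pop 0: in={0,1,2} → {0,1,2} (no change)
  #7 pop 2: in={0,1} → {0,1,2} (no change)

Fixpoint:
  val[0] = {0,1,2}
  val[1] = {0,1}
  val[2] = {0,1,2}

yes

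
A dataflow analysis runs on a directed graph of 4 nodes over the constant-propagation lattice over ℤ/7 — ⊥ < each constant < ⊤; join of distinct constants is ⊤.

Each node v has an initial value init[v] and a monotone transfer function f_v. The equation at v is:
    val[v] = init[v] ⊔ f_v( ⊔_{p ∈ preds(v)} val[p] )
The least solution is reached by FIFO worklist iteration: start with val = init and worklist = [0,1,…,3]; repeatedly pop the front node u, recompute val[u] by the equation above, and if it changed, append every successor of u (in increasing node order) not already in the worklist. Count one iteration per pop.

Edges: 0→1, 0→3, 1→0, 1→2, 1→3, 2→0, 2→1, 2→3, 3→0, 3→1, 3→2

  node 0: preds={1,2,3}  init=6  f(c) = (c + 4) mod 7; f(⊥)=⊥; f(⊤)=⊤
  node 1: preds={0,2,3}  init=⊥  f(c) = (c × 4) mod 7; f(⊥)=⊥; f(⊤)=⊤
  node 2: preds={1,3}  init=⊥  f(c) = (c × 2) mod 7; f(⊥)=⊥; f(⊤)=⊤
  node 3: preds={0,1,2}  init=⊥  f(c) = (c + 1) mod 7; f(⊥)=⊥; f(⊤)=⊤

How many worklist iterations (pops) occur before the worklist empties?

10

Worklist (10 pops):
  #1 pop 0: in=⊥ → 6 (no change)
  #2 pop 1: in=6 → 3 (was ⊥); enqueue [0]
  #3 pop 2: in=3 → 6 (was ⊥); enqueue [1]
  #4 pop 3: in=⊤ → ⊤ (was ⊥); enqueue [2]
  #5 pop 0: in=⊤ → ⊤ (was 6); enqueue [3]
  #6 pop 1: in=⊤ → ⊤ (was 3); enqueue [0]
  #7 pop 2: in=⊤ → ⊤ (was 6); enqueue [1]
  #8 pop 3: in=⊤ → ⊤ (no change)
  #9 pop 0: in=⊤ → ⊤ (no change)
  #10 pop 1: in=⊤ → ⊤ (no change)

Fixpoint:
  val[0] = ⊤
  val[1] = ⊤
  val[2] = ⊤
  val[3] = ⊤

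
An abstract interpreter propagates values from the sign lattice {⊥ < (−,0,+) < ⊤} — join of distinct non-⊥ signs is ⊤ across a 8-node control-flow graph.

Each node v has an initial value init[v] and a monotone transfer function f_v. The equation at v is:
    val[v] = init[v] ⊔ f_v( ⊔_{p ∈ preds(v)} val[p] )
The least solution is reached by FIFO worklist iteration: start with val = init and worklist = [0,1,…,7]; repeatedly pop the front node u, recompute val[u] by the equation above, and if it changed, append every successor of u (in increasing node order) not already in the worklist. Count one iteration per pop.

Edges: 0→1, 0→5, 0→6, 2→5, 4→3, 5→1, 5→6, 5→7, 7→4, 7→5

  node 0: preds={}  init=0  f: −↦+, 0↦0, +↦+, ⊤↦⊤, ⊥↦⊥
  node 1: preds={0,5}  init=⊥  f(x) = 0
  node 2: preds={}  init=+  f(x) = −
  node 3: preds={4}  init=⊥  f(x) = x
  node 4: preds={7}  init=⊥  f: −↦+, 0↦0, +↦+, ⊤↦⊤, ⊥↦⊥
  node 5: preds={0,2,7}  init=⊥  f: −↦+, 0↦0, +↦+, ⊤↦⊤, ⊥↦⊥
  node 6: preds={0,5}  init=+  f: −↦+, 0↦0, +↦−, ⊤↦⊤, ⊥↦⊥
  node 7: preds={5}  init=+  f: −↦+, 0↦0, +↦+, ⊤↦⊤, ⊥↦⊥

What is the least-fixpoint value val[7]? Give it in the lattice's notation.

Worklist (13 pops):
  #1 pop 0: in=⊥ → 0 (no change)
  #2 pop 1: in=0 → 0 (was ⊥); enqueue []
  #3 pop 2: in=⊥ → ⊤ (was +); enqueue []
  #4 pop 3: in=⊥ → ⊥ (no change)
  #5 pop 4: in=+ → + (was ⊥); enqueue [3]
  #6 pop 5: in=⊤ → ⊤ (was ⊥); enqueue [1]
  #7 pop 6: in=⊤ → ⊤ (was +); enqueue []
  #8 pop 7: in=⊤ → ⊤ (was +); enqueue [4,5]
  #9 pop 3: in=+ → + (was ⊥); enqueue []
  #10 pop 1: in=⊤ → 0 (no change)
  #11 pop 4: in=⊤ → ⊤ (was +); enqueue [3]
  #12 pop 5: in=⊤ → ⊤ (no change)
  #13 pop 3: in=⊤ → ⊤ (was +); enqueue []

Fixpoint:
  val[0] = 0
  val[1] = 0
  val[2] = ⊤
  val[3] = ⊤
  val[4] = ⊤
  val[5] = ⊤
  val[6] = ⊤
  val[7] = ⊤

⊤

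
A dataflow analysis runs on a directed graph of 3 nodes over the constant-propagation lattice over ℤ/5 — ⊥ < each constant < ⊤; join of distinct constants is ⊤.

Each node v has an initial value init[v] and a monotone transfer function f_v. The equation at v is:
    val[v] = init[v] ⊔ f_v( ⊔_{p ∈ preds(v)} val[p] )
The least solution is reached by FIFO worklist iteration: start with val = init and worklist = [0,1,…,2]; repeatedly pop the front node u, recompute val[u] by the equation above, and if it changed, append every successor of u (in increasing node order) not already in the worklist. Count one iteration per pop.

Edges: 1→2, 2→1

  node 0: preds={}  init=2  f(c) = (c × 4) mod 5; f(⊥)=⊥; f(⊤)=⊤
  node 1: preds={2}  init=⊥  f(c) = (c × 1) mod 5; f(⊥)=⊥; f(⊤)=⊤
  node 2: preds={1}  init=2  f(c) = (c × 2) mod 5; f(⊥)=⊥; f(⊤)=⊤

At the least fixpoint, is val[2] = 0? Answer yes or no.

no

Iteration log — 5 steps:
  step 1. node 0  ⊔preds=⊥  new=2  stable
  step 2. node 1  ⊔preds=2  new=2  old=⊥  +wl: 
  step 3. node 2  ⊔preds=2  new=⊤  old=2  +wl: 1
  step 4. node 1  ⊔preds=⊤  new=⊤  old=2  +wl: 2
  step 5. node 2  ⊔preds=⊤  new=⊤  stable

Least fixpoint reached:
  node 0: 2
  node 1: ⊤
  node 2: ⊤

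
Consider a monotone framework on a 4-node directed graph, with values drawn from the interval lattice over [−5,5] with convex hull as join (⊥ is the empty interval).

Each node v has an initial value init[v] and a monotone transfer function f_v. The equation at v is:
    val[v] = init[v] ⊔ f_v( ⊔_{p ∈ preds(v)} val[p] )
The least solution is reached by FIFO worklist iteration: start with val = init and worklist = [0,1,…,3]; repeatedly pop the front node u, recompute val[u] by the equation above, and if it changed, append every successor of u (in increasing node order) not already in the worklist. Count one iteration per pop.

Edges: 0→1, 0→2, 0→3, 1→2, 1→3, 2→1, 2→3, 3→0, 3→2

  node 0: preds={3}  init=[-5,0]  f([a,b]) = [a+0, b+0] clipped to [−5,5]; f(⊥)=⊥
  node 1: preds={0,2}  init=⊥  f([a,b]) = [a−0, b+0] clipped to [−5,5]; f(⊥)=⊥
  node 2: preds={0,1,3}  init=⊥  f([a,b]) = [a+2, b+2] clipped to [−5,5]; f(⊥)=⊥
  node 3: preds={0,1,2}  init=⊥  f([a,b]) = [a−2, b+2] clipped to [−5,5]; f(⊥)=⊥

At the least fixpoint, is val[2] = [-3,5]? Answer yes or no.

Worklist (13 pops):
  #1 pop 0: in=⊥ → [-5,0] (no change)
  #2 pop 1: in=[-5,0] → [-5,0] (was ⊥); enqueue []
  #3 pop 2: in=[-5,0] → [-3,2] (was ⊥); enqueue [1]
  #4 pop 3: in=[-5,2] → [-5,4] (was ⊥); enqueue [0,2]
  #5 pop 1: in=[-5,2] → [-5,2] (was [-5,0]); enqueue [3]
  #6 pop 0: in=[-5,4] → [-5,4] (was [-5,0]); enqueue [1]
  #7 pop 2: in=[-5,4] → [-3,5] (was [-3,2]); enqueue []
  #8 pop 3: in=[-5,5] → [-5,5] (was [-5,4]); enqueue [0,2]
  #9 pop 1: in=[-5,5] → [-5,5] (was [-5,2]); enqueue [3]
  #10 pop 0: in=[-5,5] → [-5,5] (was [-5,4]); enqueue [1]
  #11 pop 2: in=[-5,5] → [-3,5] (no change)
  #12 pop 3: in=[-5,5] → [-5,5] (no change)
  #13 pop 1: in=[-5,5] → [-5,5] (no change)

Fixpoint:
  val[0] = [-5,5]
  val[1] = [-5,5]
  val[2] = [-3,5]
  val[3] = [-5,5]

yes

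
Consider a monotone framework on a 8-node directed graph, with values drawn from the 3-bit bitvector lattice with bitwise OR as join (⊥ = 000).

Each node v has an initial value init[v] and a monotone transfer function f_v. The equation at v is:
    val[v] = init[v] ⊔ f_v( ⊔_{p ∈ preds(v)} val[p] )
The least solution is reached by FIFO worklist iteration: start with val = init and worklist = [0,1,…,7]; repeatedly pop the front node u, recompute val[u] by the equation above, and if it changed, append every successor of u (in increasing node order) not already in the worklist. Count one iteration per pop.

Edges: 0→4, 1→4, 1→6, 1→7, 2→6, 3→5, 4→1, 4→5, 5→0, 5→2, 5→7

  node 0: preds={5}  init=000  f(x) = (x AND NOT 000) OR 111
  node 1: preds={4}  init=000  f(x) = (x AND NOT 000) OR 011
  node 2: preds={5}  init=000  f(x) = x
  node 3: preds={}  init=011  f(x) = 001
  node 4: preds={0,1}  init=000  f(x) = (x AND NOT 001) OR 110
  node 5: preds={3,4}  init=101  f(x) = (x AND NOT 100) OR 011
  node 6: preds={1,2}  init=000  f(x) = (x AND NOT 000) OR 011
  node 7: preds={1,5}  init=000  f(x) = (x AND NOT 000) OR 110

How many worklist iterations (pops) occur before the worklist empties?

14

Iteration log — 14 steps:
  step 1. node 0  ⊔preds=101  new=111  old=000  +wl: 
  step 2. node 1  ⊔preds=000  new=011  old=000  +wl: 
  step 3. node 2  ⊔preds=101  new=101  old=000  +wl: 
  step 4. node 3  ⊔preds=000  new=011  stable
  step 5. node 4  ⊔preds=111  new=110  old=000  +wl: 1
  step 6. node 5  ⊔preds=111  new=111  old=101  +wl: 0,2
  step 7. node 6  ⊔preds=111  new=111  old=000  +wl: 
  step 8. node 7  ⊔preds=111  new=111  old=000  +wl: 
  step 9. node 1  ⊔preds=110  new=111  old=011  +wl: 4,6,7
  step 10. node 0  ⊔preds=111  new=111  stable
  step 11. node 2  ⊔preds=111  new=111  old=101  +wl: 
  step 12. node 4  ⊔preds=111  new=110  stable
  step 13. node 6  ⊔preds=111  new=111  stable
  step 14. node 7  ⊔preds=111  new=111  stable

Least fixpoint reached:
  node 0: 111
  node 1: 111
  node 2: 111
  node 3: 011
  node 4: 110
  node 5: 111
  node 6: 111
  node 7: 111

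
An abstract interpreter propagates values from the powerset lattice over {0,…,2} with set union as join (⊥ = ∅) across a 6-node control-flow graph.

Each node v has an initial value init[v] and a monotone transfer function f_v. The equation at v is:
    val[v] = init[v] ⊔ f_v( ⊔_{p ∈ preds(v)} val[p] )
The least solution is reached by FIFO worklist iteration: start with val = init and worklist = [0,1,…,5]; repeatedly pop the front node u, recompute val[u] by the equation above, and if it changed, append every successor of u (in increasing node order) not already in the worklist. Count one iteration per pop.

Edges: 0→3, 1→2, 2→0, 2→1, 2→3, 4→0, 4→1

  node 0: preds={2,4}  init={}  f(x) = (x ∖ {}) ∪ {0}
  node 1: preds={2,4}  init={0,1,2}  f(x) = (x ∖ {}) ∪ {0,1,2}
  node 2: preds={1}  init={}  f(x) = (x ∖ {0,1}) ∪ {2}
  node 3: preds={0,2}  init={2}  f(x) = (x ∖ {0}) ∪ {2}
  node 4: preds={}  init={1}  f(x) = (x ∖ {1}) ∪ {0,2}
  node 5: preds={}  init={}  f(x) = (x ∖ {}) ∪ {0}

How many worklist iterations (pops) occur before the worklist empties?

9

Worklist (9 pops):
  #1 pop 0: in={1} → {0,1} (was {}); enqueue []
  #2 pop 1: in={1} → {0,1,2} (no change)
  #3 pop 2: in={0,1,2} → {2} (was {}); enqueue [0,1]
  #4 pop 3: in={0,1,2} → {1,2} (was {2}); enqueue []
  #5 pop 4: in={} → {0,1,2} (was {1}); enqueue []
  #6 pop 5: in={} → {0} (was {}); enqueue []
  #7 pop 0: in={0,1,2} → {0,1,2} (was {0,1}); enqueue [3]
  #8 pop 1: in={0,1,2} → {0,1,2} (no change)
  #9 pop 3: in={0,1,2} → {1,2} (no change)

Fixpoint:
  val[0] = {0,1,2}
  val[1] = {0,1,2}
  val[2] = {2}
  val[3] = {1,2}
  val[4] = {0,1,2}
  val[5] = {0}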